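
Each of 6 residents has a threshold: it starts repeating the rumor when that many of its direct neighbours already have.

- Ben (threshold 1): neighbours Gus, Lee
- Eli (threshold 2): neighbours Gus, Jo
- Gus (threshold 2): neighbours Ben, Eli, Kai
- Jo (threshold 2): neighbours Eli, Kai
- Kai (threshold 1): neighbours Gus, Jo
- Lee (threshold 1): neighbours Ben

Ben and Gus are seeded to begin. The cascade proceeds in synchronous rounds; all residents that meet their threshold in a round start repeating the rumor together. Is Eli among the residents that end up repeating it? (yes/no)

Round 1 — Ben, Gus start repeating the rumor (initial).
Round 2 — checking thresholds:
  Eli: 1 of 2 neighbours < 2, holds.
  Kai: 1 of 2 neighbours ≥ 1, starts repeating the rumor.
  Lee: 1 of 1 neighbours ≥ 1, starts repeating the rumor.
Round 3 — no new spreads; cascade stops.

no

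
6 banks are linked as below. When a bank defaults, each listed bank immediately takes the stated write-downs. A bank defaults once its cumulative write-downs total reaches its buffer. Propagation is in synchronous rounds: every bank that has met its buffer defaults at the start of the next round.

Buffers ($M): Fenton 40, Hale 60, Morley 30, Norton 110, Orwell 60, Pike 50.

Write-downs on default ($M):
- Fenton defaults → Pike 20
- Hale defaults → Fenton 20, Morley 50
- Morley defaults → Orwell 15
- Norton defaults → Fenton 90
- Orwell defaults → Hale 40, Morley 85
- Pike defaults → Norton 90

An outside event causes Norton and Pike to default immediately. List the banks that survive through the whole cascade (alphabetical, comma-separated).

Round 1 — Norton, Pike default (initial).
  Fenton: +90 → 90 ≥ 40
Round 2 — Fenton defaults.
No further defaults.

Hale, Morley, Orwell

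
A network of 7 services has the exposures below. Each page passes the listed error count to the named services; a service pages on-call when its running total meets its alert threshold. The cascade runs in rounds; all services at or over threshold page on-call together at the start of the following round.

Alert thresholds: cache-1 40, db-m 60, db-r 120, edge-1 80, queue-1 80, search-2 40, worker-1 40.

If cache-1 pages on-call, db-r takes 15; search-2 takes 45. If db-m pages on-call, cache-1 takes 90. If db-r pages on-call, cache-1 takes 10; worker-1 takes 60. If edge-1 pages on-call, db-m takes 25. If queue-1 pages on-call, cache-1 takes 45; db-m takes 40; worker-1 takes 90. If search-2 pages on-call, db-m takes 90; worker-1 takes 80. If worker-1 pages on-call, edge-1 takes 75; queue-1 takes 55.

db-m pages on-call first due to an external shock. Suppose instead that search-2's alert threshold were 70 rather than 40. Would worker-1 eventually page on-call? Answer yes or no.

With search-2's alert threshold at 70:
Round 1 — db-m pages on-call (initial).
  cache-1: +90 → 90 ≥ 40
Round 2 — cache-1 pages on-call.
  db-r: +15 → 15 < 120
  search-2: +45 → 45 < 70
No further pages.

no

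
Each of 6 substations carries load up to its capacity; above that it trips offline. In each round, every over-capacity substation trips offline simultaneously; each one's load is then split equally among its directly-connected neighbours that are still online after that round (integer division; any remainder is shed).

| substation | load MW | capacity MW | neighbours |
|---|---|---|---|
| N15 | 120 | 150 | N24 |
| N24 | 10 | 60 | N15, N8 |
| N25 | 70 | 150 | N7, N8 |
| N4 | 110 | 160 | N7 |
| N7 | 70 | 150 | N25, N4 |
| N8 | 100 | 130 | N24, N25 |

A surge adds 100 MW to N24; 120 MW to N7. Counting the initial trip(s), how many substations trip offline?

Round 1 — N24 at 110 > 60; N7 at 190 > 150. N24, N7 trip offline.
  N24 sheds 110 MW to N15, N8: 55 each.
    N15: 120+55 = 175 > 150
    N8: 100+55 = 155 > 130
  N7 sheds 190 MW to N25, N4: 95 each.
    N25: 70+95 = 165 > 150
    N4: 110+95 = 205 > 160
Round 2 — N15, N25, N4, N8 trip offline.
  N15 sheds 175 MW: no online neighbours, lost.
  N25 sheds 165 MW: no online neighbours, lost.
  N4 sheds 205 MW: no online neighbours, lost.
  N8 sheds 155 MW: no online neighbours, lost.
No further trips.

6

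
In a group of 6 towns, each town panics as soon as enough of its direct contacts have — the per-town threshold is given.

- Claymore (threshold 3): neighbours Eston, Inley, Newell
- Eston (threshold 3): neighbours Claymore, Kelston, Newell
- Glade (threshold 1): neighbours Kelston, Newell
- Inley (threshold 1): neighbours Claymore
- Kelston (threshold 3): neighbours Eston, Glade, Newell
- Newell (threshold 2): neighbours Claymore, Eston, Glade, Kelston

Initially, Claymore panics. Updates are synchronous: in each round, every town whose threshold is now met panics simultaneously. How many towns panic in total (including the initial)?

2

Round 1 — Claymore panics (initial).
Round 2 — checking thresholds:
  Eston: 1 of 3 neighbours < 3, not yet.
  Inley: 1 of 1 neighbours ≥ 1, panics.
  Newell: 1 of 4 neighbours < 2, not yet.
Round 3 — no new panics; cascade stops.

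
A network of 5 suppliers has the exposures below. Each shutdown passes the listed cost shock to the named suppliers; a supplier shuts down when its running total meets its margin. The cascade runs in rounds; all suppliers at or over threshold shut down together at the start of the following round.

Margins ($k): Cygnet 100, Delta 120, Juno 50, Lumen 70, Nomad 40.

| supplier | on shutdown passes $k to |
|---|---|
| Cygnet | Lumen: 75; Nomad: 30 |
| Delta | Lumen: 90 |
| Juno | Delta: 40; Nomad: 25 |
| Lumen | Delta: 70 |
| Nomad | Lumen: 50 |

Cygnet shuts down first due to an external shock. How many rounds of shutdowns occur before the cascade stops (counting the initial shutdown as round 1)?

2

Round 1 — Cygnet shuts down (initial).
  Lumen: +75 → 75 ≥ 70
  Nomad: +30 → 30 < 40
Round 2 — Lumen shuts down.
  Delta: +70 → 70 < 120
No further shutdowns.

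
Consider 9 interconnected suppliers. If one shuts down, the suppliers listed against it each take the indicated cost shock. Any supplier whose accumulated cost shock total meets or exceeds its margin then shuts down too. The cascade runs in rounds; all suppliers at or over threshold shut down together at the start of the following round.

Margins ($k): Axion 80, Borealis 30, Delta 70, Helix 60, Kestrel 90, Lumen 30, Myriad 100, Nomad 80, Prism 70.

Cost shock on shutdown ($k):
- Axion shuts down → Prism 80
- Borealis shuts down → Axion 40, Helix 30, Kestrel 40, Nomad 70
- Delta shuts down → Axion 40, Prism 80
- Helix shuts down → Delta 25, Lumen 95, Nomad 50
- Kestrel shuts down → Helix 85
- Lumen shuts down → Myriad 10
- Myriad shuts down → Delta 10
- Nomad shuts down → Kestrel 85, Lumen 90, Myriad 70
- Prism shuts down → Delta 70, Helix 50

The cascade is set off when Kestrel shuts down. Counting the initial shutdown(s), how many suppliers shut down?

Round 1 — Kestrel shuts down (initial).
  Helix: +85 → 85 ≥ 60
Round 2 — Helix shuts down.
  Delta: +25 → 25 < 70
  Lumen: +95 → 95 ≥ 30
  Nomad: +50 → 50 < 80
Round 3 — Lumen shuts down.
  Myriad: +10 → 10 < 100
No further shutdowns.

3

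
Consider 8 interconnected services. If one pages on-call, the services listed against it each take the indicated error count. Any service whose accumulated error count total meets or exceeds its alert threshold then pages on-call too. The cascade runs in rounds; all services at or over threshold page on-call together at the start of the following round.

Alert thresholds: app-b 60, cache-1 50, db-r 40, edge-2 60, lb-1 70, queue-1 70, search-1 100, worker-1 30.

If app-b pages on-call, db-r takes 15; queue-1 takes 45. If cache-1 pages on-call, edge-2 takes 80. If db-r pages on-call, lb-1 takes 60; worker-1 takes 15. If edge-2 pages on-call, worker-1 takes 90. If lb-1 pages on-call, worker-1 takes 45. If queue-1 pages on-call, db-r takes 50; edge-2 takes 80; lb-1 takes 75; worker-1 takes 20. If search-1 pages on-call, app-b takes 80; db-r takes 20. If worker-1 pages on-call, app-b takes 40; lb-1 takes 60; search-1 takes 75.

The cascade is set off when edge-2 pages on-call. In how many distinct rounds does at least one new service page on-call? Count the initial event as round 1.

2

Round 1 — edge-2 pages on-call (initial).
  worker-1: +90 → 90 ≥ 30
Round 2 — worker-1 pages on-call.
  app-b: +40 → 40 < 60
  lb-1: +60 → 60 < 70
  search-1: +75 → 75 < 100
No further pages.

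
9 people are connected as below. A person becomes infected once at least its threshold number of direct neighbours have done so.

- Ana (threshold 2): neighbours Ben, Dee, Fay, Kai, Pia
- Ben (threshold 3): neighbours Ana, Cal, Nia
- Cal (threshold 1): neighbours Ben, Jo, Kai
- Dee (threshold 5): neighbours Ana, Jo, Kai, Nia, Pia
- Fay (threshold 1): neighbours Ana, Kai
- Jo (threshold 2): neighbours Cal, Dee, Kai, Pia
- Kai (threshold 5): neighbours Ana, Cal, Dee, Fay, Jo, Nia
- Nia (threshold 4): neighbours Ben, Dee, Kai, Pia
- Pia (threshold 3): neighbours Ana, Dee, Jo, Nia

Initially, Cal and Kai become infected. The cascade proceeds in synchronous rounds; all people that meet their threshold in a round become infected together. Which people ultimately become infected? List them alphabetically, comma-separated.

Ana, Cal, Fay, Jo, Kai

Round 1 — Cal, Kai become infected (initial).
Round 2 — checking thresholds:
  Ana: 1 of 5 neighbours < 2, not yet.
  Ben: 1 of 3 neighbours < 3, not yet.
  Dee: 1 of 5 neighbours < 5, not yet.
  Fay: 1 of 2 neighbours ≥ 1, becomes infected.
  Jo: 2 of 4 neighbours ≥ 2, becomes infected.
  Nia: 1 of 4 neighbours < 4, not yet.
Round 3 — checking thresholds:
  Ana: 2 of 5 neighbours ≥ 2, becomes infected.
  Ben: 1 of 3 neighbours < 3, not yet.
  Dee: 2 of 5 neighbours < 5, not yet.
  Nia: 1 of 4 neighbours < 4, not yet.
  Pia: 1 of 4 neighbours < 3, not yet.
Round 4 — no new infections; cascade stops.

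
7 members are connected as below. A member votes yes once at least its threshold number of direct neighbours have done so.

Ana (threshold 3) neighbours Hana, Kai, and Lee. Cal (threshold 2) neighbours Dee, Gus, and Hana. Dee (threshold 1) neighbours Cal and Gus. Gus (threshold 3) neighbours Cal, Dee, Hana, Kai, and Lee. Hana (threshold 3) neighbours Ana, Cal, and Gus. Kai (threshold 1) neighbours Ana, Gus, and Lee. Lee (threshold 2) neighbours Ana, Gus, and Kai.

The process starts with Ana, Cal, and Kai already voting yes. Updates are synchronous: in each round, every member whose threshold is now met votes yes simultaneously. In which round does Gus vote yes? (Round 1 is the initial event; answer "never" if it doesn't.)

Round 1 — Ana, Cal, Kai vote yes (initial).
Round 2 — checking thresholds:
  Dee: 1 of 2 neighbours ≥ 1, votes yes.
  Gus: 2 of 5 neighbours < 3, holds.
  Hana: 2 of 3 neighbours < 3, holds.
  Lee: 2 of 3 neighbours ≥ 2, votes yes.
Round 3 — checking thresholds:
  Gus: 4 of 5 neighbours ≥ 3, votes yes.
  Hana: 2 of 3 neighbours < 3, holds.
Round 4 — checking thresholds:
  Hana: 3 of 3 neighbours ≥ 3, votes yes.
Round 5 — no new yes votes; cascade stops.

3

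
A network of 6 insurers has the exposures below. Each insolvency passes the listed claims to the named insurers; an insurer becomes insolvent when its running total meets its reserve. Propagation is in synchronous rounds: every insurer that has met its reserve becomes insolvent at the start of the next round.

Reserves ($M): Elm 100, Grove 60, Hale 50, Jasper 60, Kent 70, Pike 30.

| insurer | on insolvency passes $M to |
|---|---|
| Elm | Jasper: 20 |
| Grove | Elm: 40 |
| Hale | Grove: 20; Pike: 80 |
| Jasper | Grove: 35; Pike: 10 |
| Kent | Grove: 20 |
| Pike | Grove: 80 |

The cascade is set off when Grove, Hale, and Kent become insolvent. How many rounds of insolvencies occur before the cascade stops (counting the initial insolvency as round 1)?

2

Round 1 — Grove, Hale, Kent become insolvent (initial).
  Elm: +40 → 40 < 100
  Pike: +80 → 80 ≥ 30
Round 2 — Pike becomes insolvent.
No further insolvencies.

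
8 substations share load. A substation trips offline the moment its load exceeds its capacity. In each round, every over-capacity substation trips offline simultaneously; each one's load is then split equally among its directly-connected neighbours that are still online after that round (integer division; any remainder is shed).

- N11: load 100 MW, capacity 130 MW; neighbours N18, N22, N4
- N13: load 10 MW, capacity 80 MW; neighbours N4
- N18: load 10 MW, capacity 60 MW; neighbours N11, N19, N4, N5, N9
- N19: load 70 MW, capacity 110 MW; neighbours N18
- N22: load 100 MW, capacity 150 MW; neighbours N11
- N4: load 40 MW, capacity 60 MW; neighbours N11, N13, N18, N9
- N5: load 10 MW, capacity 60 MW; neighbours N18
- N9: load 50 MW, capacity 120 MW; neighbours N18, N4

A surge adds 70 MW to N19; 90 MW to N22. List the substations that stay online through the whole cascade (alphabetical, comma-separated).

Round 1 — N19 at 140 > 110; N22 at 190 > 150. N19, N22 trip offline.
  N19 sheds 140 MW to N18: 140 each.
    N18: 10+140 = 150 > 60
  N22 sheds 190 MW to N11: 190 each.
    N11: 100+190 = 290 > 130
Round 2 — N11, N18 trip offline.
  N11 sheds 290 MW to N4: 290 each.
    N4: 40+290 = 330 > 60
  N18 sheds 150 MW to N4, N5, N9: 50 each.
    N4: 330+50 = 380 > 60
    N5: 10+50 = 60 ≤ 60
    N9: 50+50 = 100 ≤ 120
Round 3 — N4 trips offline.
  N4 sheds 380 MW to N13, N9: 190 each.
    N13: 10+190 = 200 > 80
    N9: 100+190 = 290 > 120
Round 4 — N13, N9 trip offline.
  N13 sheds 200 MW: no online neighbours, lost.
  N9 sheds 290 MW: no online neighbours, lost.
No further trips.

N5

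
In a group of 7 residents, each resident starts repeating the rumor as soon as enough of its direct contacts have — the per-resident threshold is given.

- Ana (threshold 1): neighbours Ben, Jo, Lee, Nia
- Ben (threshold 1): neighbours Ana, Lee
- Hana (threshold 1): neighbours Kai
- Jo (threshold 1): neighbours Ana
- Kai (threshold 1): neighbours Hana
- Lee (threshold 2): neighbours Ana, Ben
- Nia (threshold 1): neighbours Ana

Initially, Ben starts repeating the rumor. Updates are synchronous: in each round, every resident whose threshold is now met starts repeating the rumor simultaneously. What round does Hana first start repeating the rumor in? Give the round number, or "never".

never

Round 1 — Ben starts repeating the rumor (initial).
Round 2 — checking thresholds:
  Ana: 1 of 4 neighbours ≥ 1, starts repeating the rumor.
  Lee: 1 of 2 neighbours < 2, not yet.
Round 3 — checking thresholds:
  Jo: 1 of 1 neighbours ≥ 1, starts repeating the rumor.
  Lee: 2 of 2 neighbours ≥ 2, starts repeating the rumor.
  Nia: 1 of 1 neighbours ≥ 1, starts repeating the rumor.
Round 4 — no new spreads; cascade stops.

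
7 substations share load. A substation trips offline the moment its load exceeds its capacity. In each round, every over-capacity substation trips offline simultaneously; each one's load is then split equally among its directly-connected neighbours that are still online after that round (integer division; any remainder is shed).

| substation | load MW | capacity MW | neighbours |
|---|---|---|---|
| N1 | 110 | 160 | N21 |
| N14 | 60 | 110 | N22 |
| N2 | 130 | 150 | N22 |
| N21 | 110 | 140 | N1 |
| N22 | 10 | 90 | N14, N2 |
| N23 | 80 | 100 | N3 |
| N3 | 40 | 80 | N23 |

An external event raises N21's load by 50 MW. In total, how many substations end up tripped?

2

Round 1 — N21 at 160 > 140. N21 trips offline.
  N21 sheds 160 MW to N1: 160 each.
    N1: 110+160 = 270 > 160
Round 2 — N1 trips offline.
  N1 sheds 270 MW: no online neighbours, lost.
No further trips.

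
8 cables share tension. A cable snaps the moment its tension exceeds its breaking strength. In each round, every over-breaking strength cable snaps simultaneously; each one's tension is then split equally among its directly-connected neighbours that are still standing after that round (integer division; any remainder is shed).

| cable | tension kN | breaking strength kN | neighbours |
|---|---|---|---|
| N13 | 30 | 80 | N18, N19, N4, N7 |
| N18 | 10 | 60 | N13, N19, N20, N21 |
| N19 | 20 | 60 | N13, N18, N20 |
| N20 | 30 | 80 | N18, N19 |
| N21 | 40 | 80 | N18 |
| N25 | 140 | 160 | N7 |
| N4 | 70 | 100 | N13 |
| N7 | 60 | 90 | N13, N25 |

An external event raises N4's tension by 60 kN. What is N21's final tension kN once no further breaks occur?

Round 1 — N4 at 130 > 100. N4 snaps.
  N4 sheds 130 kN to N13: 130 each.
    N13: 30+130 = 160 > 80
Round 2 — N13 snaps.
  N13 sheds 160 kN to N18, N19, N7: 53 each (1 lost).
    N18: 10+53 = 63 > 60
    N19: 20+53 = 73 > 60
    N7: 60+53 = 113 > 90
Round 3 — N18, N19, N7 snap.
  N18 sheds 63 kN to N20, N21: 31 each (1 lost).
    N20: 30+31 = 61 ≤ 80
    N21: 40+31 = 71 ≤ 80
  N19 sheds 73 kN to N20: 73 each.
    N20: 61+73 = 134 > 80
  N7 sheds 113 kN to N25: 113 each.
    N25: 140+113 = 253 > 160
Round 4 — N20, N25 snap.
  N20 sheds 134 kN: no online neighbours, lost.
  N25 sheds 253 kN: no online neighbours, lost.
No further breaks.

71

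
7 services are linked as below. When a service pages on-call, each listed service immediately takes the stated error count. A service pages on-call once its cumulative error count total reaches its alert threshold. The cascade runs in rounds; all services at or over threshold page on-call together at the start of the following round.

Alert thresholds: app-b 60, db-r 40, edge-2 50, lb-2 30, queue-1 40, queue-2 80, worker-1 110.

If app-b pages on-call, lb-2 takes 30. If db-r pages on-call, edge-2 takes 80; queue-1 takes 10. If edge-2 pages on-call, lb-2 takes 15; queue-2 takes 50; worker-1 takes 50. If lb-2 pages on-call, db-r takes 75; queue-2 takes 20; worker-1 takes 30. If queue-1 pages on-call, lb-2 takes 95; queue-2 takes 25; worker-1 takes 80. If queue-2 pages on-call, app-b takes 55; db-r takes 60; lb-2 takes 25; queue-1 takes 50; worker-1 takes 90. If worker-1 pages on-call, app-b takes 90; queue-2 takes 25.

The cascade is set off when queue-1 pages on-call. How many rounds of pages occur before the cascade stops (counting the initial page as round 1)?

Round 1 — queue-1 pages on-call (initial).
  lb-2: +95 → 95 ≥ 30
  queue-2: +25 → 25 < 80
  worker-1: +80 → 80 < 110
Round 2 — lb-2 pages on-call.
  db-r: +75 → 75 ≥ 40
  queue-2: +20 → 45 < 80
  worker-1: +30 → 110 ≥ 110
Round 3 — db-r, worker-1 page on-call.
  app-b: +90 → 90 ≥ 60
  edge-2: +80 → 80 ≥ 50
  queue-2: +25 → 70 < 80
Round 4 — app-b, edge-2 page on-call.
  queue-2: +50 → 120 ≥ 80
Round 5 — queue-2 pages on-call.
No further pages.

5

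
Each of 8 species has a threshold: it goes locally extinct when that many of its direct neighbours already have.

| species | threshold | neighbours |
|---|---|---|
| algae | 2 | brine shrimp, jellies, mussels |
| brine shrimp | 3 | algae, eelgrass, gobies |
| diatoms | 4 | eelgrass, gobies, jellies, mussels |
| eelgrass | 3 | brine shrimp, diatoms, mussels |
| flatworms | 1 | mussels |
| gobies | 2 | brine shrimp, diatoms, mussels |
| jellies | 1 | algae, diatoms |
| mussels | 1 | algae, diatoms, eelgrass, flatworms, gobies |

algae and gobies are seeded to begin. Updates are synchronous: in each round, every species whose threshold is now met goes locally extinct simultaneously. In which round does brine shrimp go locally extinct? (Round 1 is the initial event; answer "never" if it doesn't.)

Round 1 — algae, gobies go locally extinct (initial).
Round 2 — checking thresholds:
  brine shrimp: 2 of 3 neighbours < 3, holds.
  diatoms: 1 of 4 neighbours < 4, holds.
  jellies: 1 of 2 neighbours ≥ 1, goes locally extinct.
  mussels: 2 of 5 neighbours ≥ 1, goes locally extinct.
Round 3 — checking thresholds:
  brine shrimp: 2 of 3 neighbours < 3, holds.
  diatoms: 3 of 4 neighbours < 4, holds.
  eelgrass: 1 of 3 neighbours < 3, holds.
  flatworms: 1 of 1 neighbours ≥ 1, goes locally extinct.
Round 4 — no new extinctions; cascade stops.

never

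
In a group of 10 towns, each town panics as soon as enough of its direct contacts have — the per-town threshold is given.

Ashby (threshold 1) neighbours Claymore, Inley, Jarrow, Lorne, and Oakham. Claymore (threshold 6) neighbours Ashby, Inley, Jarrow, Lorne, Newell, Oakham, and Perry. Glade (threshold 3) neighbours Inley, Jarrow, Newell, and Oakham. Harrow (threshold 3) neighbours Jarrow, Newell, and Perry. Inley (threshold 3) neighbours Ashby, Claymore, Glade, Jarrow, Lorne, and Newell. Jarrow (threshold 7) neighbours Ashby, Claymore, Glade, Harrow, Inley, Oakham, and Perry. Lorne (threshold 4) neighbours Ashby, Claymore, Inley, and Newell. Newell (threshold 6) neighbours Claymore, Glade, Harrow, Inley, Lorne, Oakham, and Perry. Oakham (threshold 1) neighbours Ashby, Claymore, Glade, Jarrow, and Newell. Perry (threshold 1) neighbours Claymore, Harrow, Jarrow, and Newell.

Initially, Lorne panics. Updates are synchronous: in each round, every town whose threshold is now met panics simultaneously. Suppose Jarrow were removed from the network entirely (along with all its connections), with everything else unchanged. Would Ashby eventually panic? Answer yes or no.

With Jarrow removed:
Round 1 — Lorne panics (initial).
Round 2 — checking thresholds:
  Ashby: 1 of 4 neighbours ≥ 1, panics.
  Claymore: 1 of 6 neighbours < 6, below threshold.
  Inley: 1 of 5 neighbours < 3, below threshold.
  Newell: 1 of 7 neighbours < 6, below threshold.
Round 3 — checking thresholds:
  Claymore: 2 of 6 neighbours < 6, below threshold.
  Inley: 2 of 5 neighbours < 3, below threshold.
  Newell: 1 of 7 neighbours < 6, below threshold.
  Oakham: 1 of 4 neighbours ≥ 1, panics.
Round 4 — no new panics; cascade stops.

yes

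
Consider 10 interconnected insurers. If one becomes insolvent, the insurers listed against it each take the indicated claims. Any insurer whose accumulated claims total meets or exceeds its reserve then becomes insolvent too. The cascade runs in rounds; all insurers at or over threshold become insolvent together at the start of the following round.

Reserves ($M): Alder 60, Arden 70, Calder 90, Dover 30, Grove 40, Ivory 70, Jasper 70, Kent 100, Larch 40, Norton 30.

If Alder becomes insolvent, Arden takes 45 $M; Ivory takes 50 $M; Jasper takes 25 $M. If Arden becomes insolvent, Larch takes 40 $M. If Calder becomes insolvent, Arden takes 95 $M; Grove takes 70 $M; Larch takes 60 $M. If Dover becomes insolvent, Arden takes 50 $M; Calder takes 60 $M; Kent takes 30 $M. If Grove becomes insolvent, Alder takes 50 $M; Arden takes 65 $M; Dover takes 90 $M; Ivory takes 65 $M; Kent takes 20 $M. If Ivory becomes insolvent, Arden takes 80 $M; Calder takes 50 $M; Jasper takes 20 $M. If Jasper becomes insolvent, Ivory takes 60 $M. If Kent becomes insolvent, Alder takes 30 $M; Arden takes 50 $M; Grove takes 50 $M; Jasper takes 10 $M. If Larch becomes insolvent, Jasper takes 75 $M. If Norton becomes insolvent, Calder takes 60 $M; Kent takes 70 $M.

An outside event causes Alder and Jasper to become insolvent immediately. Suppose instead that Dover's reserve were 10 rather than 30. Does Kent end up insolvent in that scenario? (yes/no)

With Dover's reserve at 10:
Round 1 — Alder, Jasper become insolvent (initial).
  Arden: +45 → 45 < 70
  Ivory: +50+60 → 110 ≥ 70
Round 2 — Ivory becomes insolvent.
  Arden: +80 → 125 ≥ 70
  Calder: +50 → 50 < 90
Round 3 — Arden becomes insolvent.
  Larch: +40 → 40 ≥ 40
Round 4 — Larch becomes insolvent.
No further insolvencies.

no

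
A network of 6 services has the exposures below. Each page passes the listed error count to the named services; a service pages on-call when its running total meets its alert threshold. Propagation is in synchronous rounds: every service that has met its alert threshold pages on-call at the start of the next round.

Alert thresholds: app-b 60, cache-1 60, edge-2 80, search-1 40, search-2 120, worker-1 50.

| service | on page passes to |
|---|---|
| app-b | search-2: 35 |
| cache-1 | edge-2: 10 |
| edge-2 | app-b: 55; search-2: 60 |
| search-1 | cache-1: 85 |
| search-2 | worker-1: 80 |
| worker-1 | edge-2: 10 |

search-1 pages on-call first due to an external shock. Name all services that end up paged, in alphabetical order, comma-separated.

cache-1, search-1

Round 1 — search-1 pages on-call (initial).
  cache-1: +85 → 85 ≥ 60
Round 2 — cache-1 pages on-call.
  edge-2: +10 → 10 < 80
No further pages.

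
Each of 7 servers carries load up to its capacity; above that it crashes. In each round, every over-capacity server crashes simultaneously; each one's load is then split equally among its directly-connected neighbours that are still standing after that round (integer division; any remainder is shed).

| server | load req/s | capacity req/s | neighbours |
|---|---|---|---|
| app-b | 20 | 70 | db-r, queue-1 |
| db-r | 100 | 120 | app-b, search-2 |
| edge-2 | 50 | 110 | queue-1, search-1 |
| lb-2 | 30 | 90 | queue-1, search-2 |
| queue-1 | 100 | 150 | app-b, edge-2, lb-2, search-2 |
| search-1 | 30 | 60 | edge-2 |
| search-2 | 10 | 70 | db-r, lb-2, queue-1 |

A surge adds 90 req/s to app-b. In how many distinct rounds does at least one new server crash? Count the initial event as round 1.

Round 1 — app-b at 110 > 70. app-b crashes.
  app-b sheds 110 req/s to db-r, queue-1: 55 each.
    db-r: 100+55 = 155 > 120
    queue-1: 100+55 = 155 > 150
Round 2 — db-r, queue-1 crash.
  db-r sheds 155 req/s to search-2: 155 each.
    search-2: 10+155 = 165 > 70
  queue-1 sheds 155 req/s to edge-2, lb-2, search-2: 51 each (2 lost).
    edge-2: 50+51 = 101 ≤ 110
    lb-2: 30+51 = 81 ≤ 90
    search-2: 165+51 = 216 > 70
Round 3 — search-2 crashes.
  search-2 sheds 216 req/s to lb-2: 216 each.
    lb-2: 81+216 = 297 > 90
Round 4 — lb-2 crashes.
  lb-2 sheds 297 req/s: no online neighbours, lost.
No further crashes.

4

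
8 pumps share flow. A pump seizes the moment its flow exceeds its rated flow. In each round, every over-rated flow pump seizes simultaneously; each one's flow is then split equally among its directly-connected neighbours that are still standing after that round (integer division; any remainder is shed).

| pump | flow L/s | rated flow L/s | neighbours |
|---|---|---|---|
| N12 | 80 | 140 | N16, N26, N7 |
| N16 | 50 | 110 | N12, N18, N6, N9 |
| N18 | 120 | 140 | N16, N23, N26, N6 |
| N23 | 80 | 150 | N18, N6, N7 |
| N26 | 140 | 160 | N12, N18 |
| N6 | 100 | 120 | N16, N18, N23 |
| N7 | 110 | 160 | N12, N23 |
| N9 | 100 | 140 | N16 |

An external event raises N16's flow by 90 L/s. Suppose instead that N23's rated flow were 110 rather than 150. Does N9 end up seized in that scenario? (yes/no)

no

With N23's rated flow at 110:
Round 1 — N16 at 140 > 110. N16 seizes.
  N16 sheds 140 L/s to N12, N18, N6, N9: 35 each.
    N12: 80+35 = 115 ≤ 140
    N18: 120+35 = 155 > 140
    N6: 100+35 = 135 > 120
    N9: 100+35 = 135 ≤ 140
Round 2 — N18, N6 seize.
  N18 sheds 155 L/s to N23, N26: 77 each (1 lost).
    N23: 80+77 = 157 > 110
    N26: 140+77 = 217 > 160
  N6 sheds 135 L/s to N23: 135 each.
    N23: 157+135 = 292 > 110
Round 3 — N23, N26 seize.
  N23 sheds 292 L/s to N7: 292 each.
    N7: 110+292 = 402 > 160
  N26 sheds 217 L/s to N12: 217 each.
    N12: 115+217 = 332 > 140
Round 4 — N12, N7 seize.
  N12 sheds 332 L/s: no online neighbours, lost.
  N7 sheds 402 L/s: no online neighbours, lost.
No further seizures.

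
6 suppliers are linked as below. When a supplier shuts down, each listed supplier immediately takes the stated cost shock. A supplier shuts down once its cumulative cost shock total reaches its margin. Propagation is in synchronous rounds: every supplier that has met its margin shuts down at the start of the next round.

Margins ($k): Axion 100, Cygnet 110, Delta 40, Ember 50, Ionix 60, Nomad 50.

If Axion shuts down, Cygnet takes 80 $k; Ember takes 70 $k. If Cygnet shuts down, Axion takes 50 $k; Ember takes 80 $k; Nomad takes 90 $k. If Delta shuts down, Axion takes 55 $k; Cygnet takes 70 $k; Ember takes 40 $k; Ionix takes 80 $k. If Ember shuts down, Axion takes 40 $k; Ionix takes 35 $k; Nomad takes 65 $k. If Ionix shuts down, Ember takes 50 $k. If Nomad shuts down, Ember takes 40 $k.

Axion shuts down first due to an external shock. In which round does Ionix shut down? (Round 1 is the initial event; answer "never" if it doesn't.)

Round 1 — Axion shuts down (initial).
  Cygnet: +80 → 80 < 110
  Ember: +70 → 70 ≥ 50
Round 2 — Ember shuts down.
  Ionix: +35 → 35 < 60
  Nomad: +65 → 65 ≥ 50
Round 3 — Nomad shuts down.
No further shutdowns.

never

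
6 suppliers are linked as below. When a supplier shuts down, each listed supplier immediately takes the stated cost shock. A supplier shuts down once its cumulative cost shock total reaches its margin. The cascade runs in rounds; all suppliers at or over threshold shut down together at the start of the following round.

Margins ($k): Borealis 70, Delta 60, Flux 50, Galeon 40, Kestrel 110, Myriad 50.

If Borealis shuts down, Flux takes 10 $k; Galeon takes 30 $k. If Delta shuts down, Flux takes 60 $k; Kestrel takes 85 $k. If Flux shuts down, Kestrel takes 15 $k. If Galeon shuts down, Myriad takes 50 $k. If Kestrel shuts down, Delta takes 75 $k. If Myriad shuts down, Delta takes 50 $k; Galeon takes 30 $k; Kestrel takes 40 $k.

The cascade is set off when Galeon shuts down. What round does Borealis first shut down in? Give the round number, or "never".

never

Round 1 — Galeon shuts down (initial).
  Myriad: +50 → 50 ≥ 50
Round 2 — Myriad shuts down.
  Delta: +50 → 50 < 60
  Kestrel: +40 → 40 < 110
No further shutdowns.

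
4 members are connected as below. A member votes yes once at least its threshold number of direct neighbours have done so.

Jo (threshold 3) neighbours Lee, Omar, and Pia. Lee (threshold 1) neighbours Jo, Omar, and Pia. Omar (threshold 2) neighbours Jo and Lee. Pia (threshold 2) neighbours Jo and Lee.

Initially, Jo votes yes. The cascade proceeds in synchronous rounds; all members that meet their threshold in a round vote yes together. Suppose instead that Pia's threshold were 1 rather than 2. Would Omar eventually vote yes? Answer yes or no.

With Pia's threshold at 1:
Round 1 — Jo votes yes (initial).
Round 2 — checking thresholds:
  Lee: 1 of 3 neighbours ≥ 1, votes yes.
  Omar: 1 of 2 neighbours < 2, not yet.
  Pia: 1 of 2 neighbours ≥ 1, votes yes.
Round 3 — checking thresholds:
  Omar: 2 of 2 neighbours ≥ 2, votes yes.
Round 4 — no new yes votes; cascade stops.

yes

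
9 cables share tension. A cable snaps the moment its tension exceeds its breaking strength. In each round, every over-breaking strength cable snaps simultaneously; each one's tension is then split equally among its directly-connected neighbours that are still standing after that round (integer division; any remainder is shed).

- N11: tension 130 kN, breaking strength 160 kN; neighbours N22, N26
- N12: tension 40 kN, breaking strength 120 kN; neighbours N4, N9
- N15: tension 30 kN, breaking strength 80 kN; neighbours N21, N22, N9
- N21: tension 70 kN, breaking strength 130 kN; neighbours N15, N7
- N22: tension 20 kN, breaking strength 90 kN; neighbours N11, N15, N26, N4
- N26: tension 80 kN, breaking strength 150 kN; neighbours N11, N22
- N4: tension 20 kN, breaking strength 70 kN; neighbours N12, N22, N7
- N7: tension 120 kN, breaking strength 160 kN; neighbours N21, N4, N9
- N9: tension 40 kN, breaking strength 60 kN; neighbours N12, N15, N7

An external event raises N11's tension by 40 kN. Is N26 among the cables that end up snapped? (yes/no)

yes

Round 1 — N11 at 170 > 160. N11 snaps.
  N11 sheds 170 kN to N22, N26: 85 each.
    N22: 20+85 = 105 > 90
    N26: 80+85 = 165 > 150
Round 2 — N22, N26 snap.
  N22 sheds 105 kN to N15, N4: 52 each (1 lost).
    N15: 30+52 = 82 > 80
    N4: 20+52 = 72 > 70
  N26 sheds 165 kN: no online neighbours, lost.
Round 3 — N15, N4 snap.
  N15 sheds 82 kN to N21, N9: 41 each.
    N21: 70+41 = 111 ≤ 130
    N9: 40+41 = 81 > 60
  N4 sheds 72 kN to N12, N7: 36 each.
    N12: 40+36 = 76 ≤ 120
    N7: 120+36 = 156 ≤ 160
Round 4 — N9 snaps.
  N9 sheds 81 kN to N12, N7: 40 each (1 lost).
    N12: 76+40 = 116 ≤ 120
    N7: 156+40 = 196 > 160
Round 5 — N7 snaps.
  N7 sheds 196 kN to N21: 196 each.
    N21: 111+196 = 307 > 130
Round 6 — N21 snaps.
  N21 sheds 307 kN: no online neighbours, lost.
No further breaks.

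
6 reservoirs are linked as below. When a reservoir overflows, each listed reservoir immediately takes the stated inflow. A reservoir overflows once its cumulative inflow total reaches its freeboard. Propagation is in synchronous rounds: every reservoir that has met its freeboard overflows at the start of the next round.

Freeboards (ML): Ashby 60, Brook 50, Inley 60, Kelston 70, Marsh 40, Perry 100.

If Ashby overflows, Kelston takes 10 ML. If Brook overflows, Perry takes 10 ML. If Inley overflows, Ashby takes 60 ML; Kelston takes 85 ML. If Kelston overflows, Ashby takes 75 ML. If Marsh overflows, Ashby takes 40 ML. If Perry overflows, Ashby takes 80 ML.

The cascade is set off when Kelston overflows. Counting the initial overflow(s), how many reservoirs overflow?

Round 1 — Kelston overflows (initial).
  Ashby: +75 → 75 ≥ 60
Round 2 — Ashby overflows.
No further overflows.

2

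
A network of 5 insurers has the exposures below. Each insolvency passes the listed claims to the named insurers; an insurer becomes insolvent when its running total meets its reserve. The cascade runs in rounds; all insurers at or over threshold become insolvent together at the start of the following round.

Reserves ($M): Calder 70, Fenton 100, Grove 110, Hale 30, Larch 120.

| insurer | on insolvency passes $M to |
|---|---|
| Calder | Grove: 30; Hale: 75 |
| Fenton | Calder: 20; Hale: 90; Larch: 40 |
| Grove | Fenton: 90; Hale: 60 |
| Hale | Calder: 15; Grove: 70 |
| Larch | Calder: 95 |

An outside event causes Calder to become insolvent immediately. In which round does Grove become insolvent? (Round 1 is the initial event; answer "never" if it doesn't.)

Round 1 — Calder becomes insolvent (initial).
  Grove: +30 → 30 < 110
  Hale: +75 → 75 ≥ 30
Round 2 — Hale becomes insolvent.
  Grove: +70 → 100 < 110
No further insolvencies.

never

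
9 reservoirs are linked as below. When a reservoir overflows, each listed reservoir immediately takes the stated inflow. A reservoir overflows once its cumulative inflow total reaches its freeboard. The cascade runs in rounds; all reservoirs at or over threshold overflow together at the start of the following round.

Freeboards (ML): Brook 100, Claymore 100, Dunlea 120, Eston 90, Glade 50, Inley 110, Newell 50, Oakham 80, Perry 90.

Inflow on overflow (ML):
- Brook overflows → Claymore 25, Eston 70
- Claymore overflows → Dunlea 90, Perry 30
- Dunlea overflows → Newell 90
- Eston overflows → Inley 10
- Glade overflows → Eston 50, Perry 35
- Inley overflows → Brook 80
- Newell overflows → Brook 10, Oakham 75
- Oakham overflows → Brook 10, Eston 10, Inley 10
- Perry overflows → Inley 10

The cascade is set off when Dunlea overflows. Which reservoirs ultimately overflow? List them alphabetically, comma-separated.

Dunlea, Newell

Round 1 — Dunlea overflows (initial).
  Newell: +90 → 90 ≥ 50
Round 2 — Newell overflows.
  Brook: +10 → 10 < 100
  Oakham: +75 → 75 < 80
No further overflows.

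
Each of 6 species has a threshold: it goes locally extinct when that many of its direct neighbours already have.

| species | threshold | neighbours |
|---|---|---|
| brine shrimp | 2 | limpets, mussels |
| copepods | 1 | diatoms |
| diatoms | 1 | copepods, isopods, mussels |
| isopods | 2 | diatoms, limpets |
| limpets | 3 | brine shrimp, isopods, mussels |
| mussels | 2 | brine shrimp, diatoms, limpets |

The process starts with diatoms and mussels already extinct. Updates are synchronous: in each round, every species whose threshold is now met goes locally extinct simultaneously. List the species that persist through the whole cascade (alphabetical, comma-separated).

Round 1 — diatoms, mussels go locally extinct (initial).
Round 2 — checking thresholds:
  brine shrimp: 1 of 2 neighbours < 2, below threshold.
  copepods: 1 of 1 neighbours ≥ 1, goes locally extinct.
  isopods: 1 of 2 neighbours < 2, below threshold.
  limpets: 1 of 3 neighbours < 3, below threshold.
Round 3 — no new extinctions; cascade stops.

brine shrimp, isopods, limpets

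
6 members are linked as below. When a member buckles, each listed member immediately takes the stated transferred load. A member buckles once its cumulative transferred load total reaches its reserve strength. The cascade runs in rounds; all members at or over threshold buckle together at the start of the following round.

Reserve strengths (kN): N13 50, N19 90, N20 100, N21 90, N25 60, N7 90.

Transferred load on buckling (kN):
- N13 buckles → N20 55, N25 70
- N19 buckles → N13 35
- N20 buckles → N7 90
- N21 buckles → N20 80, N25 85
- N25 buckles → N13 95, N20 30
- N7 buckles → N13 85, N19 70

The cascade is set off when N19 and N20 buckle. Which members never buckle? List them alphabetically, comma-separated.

N21

Round 1 — N19, N20 buckle (initial).
  N13: +35 → 35 < 50
  N7: +90 → 90 ≥ 90
Round 2 — N7 buckles.
  N13: +85 → 120 ≥ 50
Round 3 — N13 buckles.
  N25: +70 → 70 ≥ 60
Round 4 — N25 buckles.
No further bucklings.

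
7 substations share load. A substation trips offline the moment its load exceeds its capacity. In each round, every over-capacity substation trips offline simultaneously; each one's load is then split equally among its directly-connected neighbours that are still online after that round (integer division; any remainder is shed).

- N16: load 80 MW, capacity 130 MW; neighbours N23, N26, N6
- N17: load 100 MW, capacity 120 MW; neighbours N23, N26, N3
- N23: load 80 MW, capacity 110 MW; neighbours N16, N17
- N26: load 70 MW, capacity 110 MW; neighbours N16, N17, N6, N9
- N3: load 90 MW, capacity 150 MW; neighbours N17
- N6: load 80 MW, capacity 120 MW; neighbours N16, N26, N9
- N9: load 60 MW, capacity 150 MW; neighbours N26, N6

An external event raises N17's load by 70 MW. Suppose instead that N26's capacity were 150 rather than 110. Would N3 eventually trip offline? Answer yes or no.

With N26's capacity at 150:
Round 1 — N17 at 170 > 120. N17 trips offline.
  N17 sheds 170 MW to N23, N26, N3: 56 each (2 lost).
    N23: 80+56 = 136 > 110
    N26: 70+56 = 126 ≤ 150
    N3: 90+56 = 146 ≤ 150
Round 2 — N23 trips offline.
  N23 sheds 136 MW to N16: 136 each.
    N16: 80+136 = 216 > 130
Round 3 — N16 trips offline.
  N16 sheds 216 MW to N26, N6: 108 each.
    N26: 126+108 = 234 > 150
    N6: 80+108 = 188 > 120
Round 4 — N26, N6 trip offline.
  N26 sheds 234 MW to N9: 234 each.
    N9: 60+234 = 294 > 150
  N6 sheds 188 MW to N9: 188 each.
    N9: 294+188 = 482 > 150
Round 5 — N9 trips offline.
  N9 sheds 482 MW: no online neighbours, lost.
No further trips.

no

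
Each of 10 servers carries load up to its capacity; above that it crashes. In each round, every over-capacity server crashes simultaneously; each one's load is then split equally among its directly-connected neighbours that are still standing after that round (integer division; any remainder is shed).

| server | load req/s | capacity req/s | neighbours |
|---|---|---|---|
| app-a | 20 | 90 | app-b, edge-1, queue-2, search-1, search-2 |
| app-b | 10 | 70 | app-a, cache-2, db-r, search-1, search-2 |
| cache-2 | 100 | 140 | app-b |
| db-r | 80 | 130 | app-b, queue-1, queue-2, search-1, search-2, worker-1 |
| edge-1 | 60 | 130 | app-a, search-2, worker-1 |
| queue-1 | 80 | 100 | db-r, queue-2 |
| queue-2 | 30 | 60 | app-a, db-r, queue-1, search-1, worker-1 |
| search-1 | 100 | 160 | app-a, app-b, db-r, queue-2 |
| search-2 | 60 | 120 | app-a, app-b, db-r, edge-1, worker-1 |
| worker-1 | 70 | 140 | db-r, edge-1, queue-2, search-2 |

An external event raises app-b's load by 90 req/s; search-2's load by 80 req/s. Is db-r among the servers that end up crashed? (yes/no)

Round 1 — app-b at 100 > 70; search-2 at 140 > 120. app-b, search-2 crash.
  app-b sheds 100 req/s to app-a, cache-2, db-r, search-1: 25 each.
    app-a: 20+25 = 45 ≤ 90
    cache-2: 100+25 = 125 ≤ 140
    db-r: 80+25 = 105 ≤ 130
    search-1: 100+25 = 125 ≤ 160
  search-2 sheds 140 req/s to app-a, db-r, edge-1, worker-1: 35 each.
    app-a: 45+35 = 80 ≤ 90
    db-r: 105+35 = 140 > 130
    edge-1: 60+35 = 95 ≤ 130
    worker-1: 70+35 = 105 ≤ 140
Round 2 — db-r crashes.
  db-r sheds 140 req/s to queue-1, queue-2, search-1, worker-1: 35 each.
    queue-1: 80+35 = 115 > 100
    queue-2: 30+35 = 65 > 60
    search-1: 125+35 = 160 ≤ 160
    worker-1: 105+35 = 140 ≤ 140
Round 3 — queue-1, queue-2 crash.
  queue-1 sheds 115 req/s: no online neighbours, lost.
  queue-2 sheds 65 req/s to app-a, search-1, worker-1: 21 each (2 lost).
    app-a: 80+21 = 101 > 90
    search-1: 160+21 = 181 > 160
    worker-1: 140+21 = 161 > 140
Round 4 — app-a, search-1, worker-1 crash.
  app-a sheds 101 req/s to edge-1: 101 each.
    edge-1: 95+101 = 196 > 130
  search-1 sheds 181 req/s: no online neighbours, lost.
  worker-1 sheds 161 req/s to edge-1: 161 each.
    edge-1: 196+161 = 357 > 130
Round 5 — edge-1 crashes.
  edge-1 sheds 357 req/s: no online neighbours, lost.
No further crashes.

yes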